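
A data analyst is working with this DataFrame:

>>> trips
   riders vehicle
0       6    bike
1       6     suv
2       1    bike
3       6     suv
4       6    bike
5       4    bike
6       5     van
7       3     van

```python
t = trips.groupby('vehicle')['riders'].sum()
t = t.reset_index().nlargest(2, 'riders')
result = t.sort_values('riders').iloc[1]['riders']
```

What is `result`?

17

group by vehicle, sum of riders:
vehicle
bike    17
suv     12
van      8
Name: riders, dtype: int64
reset_index():
  vehicle  riders
0    bike      17
1     suv      12
2     van       8
take 2 rows with largest riders:
  vehicle  riders
0    bike      17
1     suv      12
sort by riders:
  vehicle  riders
1     suv      12
0    bike      17
Then the value at position 1, column 'riders': 17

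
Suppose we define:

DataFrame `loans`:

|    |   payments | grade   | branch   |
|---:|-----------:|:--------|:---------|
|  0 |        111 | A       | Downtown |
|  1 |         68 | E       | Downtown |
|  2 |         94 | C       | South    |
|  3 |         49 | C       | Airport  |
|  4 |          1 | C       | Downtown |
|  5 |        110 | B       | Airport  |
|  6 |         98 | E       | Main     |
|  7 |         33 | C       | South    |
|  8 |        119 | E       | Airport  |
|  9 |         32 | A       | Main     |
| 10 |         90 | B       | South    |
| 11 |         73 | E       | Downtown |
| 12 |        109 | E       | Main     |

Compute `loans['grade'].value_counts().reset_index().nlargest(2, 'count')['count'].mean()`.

4.5

value_counts of grade:
grade
E    5
C    4
A    2
B    2
Name: count, dtype: int64
reset_index():
  grade  count
0     E      5
1     C      4
2     A      2
3     B      2
take 2 rows with largest count:
  grade  count
0     E      5
1     C      4
mean of column 'count' → 4.5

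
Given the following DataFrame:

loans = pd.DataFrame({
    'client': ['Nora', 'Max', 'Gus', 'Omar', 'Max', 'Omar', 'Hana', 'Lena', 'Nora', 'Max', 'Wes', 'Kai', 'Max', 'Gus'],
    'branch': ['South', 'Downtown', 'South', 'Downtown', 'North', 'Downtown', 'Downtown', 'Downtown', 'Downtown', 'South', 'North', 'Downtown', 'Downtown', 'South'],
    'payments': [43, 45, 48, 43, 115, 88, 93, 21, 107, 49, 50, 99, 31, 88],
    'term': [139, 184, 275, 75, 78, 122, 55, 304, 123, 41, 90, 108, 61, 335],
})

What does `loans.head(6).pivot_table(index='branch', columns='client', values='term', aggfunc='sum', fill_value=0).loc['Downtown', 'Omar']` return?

take first 6 rows:
  client    branch  payments  term
0   Nora     South        43   139
1    Max  Downtown        45   184
2    Gus     South        48   275
3   Omar  Downtown        43    75
4    Max     North       115    78
5   Omar  Downtown        88   122
pivot: rows=branch, cols=client, sum(term):
client    Gus  Max  Nora  Omar
branch                        
Downtown    0  184     0   197
North       0   78     0     0
South     275    0   139     0
Hence 197.

197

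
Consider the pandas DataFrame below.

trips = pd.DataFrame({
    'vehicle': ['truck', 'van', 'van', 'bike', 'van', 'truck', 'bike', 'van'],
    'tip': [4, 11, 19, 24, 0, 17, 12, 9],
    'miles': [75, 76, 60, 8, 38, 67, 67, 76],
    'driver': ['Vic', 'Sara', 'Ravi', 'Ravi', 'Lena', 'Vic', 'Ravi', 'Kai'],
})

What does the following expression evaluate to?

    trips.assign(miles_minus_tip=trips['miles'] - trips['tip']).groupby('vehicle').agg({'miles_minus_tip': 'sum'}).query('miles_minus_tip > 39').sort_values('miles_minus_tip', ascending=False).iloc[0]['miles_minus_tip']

add column miles_minus_tip = trips['miles'] - trips['tip']:
  vehicle  tip  miles driver  miles_minus_tip
0   truck    4     75    Vic               71
1     van   11     76   Sara               65
2     van   19     60   Ravi               41
3    bike   24      8   Ravi              -16
4     van    0     38   Lena               38
5   truck   17     67    Vic               50
6    bike   12     67   Ravi               55
7     van    9     76    Kai               67
group by vehicle, sum of miles_minus_tip:
         miles_minus_tip
vehicle                 
bike                  39
truck                121
van                  211
filter rows where miles_minus_tip > 39:
         miles_minus_tip
vehicle                 
truck                121
van                  211
sort by miles_minus_tip descending:
         miles_minus_tip
vehicle                 
van                  211
truck                121
Reading off the value at position 0, column 'miles_minus_tip', we get 211.

211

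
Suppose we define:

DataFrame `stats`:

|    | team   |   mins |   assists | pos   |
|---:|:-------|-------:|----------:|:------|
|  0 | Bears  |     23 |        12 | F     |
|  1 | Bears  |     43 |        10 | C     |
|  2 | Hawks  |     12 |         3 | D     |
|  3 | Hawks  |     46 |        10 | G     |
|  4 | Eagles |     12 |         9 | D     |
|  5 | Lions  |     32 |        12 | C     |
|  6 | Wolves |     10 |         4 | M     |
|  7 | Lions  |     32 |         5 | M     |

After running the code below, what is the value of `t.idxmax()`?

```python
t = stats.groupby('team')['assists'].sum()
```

Bears

group by team, sum of assists:
team
Bears     22
Eagles     9
Hawks     13
Lions     17
Wolves     4
Name: assists, dtype: int64
Hence Bears.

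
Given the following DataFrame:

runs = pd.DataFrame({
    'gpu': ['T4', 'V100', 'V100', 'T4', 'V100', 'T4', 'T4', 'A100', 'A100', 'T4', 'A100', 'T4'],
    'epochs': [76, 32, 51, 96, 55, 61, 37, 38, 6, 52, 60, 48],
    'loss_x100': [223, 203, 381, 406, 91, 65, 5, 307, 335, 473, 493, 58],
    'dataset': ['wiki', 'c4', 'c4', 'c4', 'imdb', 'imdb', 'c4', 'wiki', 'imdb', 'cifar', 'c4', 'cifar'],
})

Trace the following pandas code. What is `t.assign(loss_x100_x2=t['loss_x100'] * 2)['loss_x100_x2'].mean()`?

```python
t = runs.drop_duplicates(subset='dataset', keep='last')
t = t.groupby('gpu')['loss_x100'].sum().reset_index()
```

1193.0

drop duplicate dataset (keep=last):
     gpu  epochs  loss_x100 dataset
7   A100      38        307    wiki
8   A100       6        335    imdb
10  A100      60        493      c4
11    T4      48         58   cifar
group by gpu, sum of loss_x100:
gpu
A100    1135
T4        58
Name: loss_x100, dtype: int64
reset_index():
    gpu  loss_x100
0  A100       1135
1    T4         58
add column loss_x100_x2 = t['loss_x100'] * 2:
    gpu  loss_x100  loss_x100_x2
0  A100       1135          2270
1    T4         58           116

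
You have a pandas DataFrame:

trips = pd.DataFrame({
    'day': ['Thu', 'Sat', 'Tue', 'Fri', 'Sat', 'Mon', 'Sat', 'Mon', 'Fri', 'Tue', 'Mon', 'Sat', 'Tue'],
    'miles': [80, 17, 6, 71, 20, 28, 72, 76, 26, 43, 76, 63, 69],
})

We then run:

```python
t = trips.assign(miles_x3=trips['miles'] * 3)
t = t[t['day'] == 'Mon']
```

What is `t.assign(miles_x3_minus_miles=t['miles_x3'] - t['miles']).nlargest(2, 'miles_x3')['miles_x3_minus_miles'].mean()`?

add column miles_x3 = trips['miles'] * 3:
    day  miles  miles_x3
0   Thu     80       240
1   Sat     17        51
2   Tue      6        18
3   Fri     71       213
4   Sat     20        60
5   Mon     28        84
6   Sat     72       216
7   Mon     76       228
8   Fri     26        78
9   Tue     43       129
10  Mon     76       228
11  Sat     63       189
12  Tue     69       207
filter rows where day == 'Mon':
    day  miles  miles_x3
5   Mon     28        84
7   Mon     76       228
10  Mon     76       228
add column miles_x3_minus_miles = t['miles_x3'] - t['miles']:
    day  miles  miles_x3  miles_x3_minus_miles
5   Mon     28        84                    56
7   Mon     76       228                   152
10  Mon     76       228                   152
take 2 rows with largest miles_x3:
    day  miles  miles_x3  miles_x3_minus_miles
7   Mon     76       228                   152
10  Mon     76       228                   152

152.0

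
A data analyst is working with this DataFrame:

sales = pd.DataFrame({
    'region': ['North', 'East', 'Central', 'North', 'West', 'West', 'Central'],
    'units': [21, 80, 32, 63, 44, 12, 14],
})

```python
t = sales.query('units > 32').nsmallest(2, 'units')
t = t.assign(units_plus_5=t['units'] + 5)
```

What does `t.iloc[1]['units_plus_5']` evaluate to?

filter rows where units > 32:
  region  units
1   East     80
3  North     63
4   West     44
take 2 rows with smallest units:
  region  units
4   West     44
3  North     63
add column units_plus_5 = t['units'] + 5:
  region  units  units_plus_5
4   West     44            49
3  North     63            68
Then the value at position 1, column 'units_plus_5': 68

68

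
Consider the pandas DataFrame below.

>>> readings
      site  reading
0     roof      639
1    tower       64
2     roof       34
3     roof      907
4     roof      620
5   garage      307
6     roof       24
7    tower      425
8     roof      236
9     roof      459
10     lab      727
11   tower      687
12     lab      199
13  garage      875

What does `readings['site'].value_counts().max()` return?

7

value_counts of site:
site
roof      7
tower     3
garage    2
lab       2
Name: count, dtype: int64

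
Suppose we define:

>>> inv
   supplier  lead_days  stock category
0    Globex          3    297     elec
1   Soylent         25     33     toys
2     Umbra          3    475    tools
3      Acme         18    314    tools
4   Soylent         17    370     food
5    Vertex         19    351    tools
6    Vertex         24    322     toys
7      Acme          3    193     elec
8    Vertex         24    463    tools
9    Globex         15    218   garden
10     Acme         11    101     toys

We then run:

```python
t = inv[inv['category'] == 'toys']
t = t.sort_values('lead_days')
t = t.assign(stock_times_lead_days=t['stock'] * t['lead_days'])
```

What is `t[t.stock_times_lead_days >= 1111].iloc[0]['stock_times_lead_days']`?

1111

filter rows where category == 'toys':
   supplier  lead_days  stock category
1   Soylent         25     33     toys
6    Vertex         24    322     toys
10     Acme         11    101     toys
sort by lead_days:
   supplier  lead_days  stock category
10     Acme         11    101     toys
6    Vertex         24    322     toys
1   Soylent         25     33     toys
add column stock_times_lead_days = t['stock'] * t['lead_days']:
   supplier  lead_days  stock category  stock_times_lead_days
10     Acme         11    101     toys                   1111
6    Vertex         24    322     toys                   7728
1   Soylent         25     33     toys                    825
filter rows where stock_times_lead_days >= 1111:
   supplier  lead_days  stock category  stock_times_lead_days
10     Acme         11    101     toys                   1111
6    Vertex         24    322     toys                   7728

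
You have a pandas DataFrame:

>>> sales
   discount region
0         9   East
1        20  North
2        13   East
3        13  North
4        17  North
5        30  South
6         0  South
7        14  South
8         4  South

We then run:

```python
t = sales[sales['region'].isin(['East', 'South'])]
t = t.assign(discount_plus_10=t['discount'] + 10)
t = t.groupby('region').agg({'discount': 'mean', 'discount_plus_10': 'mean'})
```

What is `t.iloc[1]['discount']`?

12.0

filter rows where region in ['East', 'South']:
   discount region
0         9   East
2        13   East
5        30  South
6         0  South
7        14  South
8         4  South
add column discount_plus_10 = t['discount'] + 10:
   discount region  discount_plus_10
0         9   East                19
2        13   East                23
5        30  South                40
6         0  South                10
7        14  South                24
8         4  South                14
group by region: mean(discount), mean(discount_plus_10):
        discount  discount_plus_10
region                            
East        11.0              21.0
South       12.0              22.0
Then the value at position 1, column 'discount': 12.0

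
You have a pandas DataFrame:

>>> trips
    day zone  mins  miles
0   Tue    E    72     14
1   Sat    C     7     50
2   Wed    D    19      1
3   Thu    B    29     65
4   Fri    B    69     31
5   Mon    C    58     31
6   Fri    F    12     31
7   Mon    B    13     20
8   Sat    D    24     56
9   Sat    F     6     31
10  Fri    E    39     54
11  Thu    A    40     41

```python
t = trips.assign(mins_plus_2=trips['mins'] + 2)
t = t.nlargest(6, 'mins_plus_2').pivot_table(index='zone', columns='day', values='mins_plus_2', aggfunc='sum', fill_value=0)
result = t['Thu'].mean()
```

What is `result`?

18.25

add column mins_plus_2 = trips['mins'] + 2:
    day zone  mins  miles  mins_plus_2
0   Tue    E    72     14           74
1   Sat    C     7     50            9
2   Wed    D    19      1           21
3   Thu    B    29     65           31
4   Fri    B    69     31           71
5   Mon    C    58     31           60
6   Fri    F    12     31           14
7   Mon    B    13     20           15
8   Sat    D    24     56           26
9   Sat    F     6     31            8
10  Fri    E    39     54           41
11  Thu    A    40     41           42
take 6 rows with largest mins_plus_2:
    day zone  mins  miles  mins_plus_2
0   Tue    E    72     14           74
4   Fri    B    69     31           71
5   Mon    C    58     31           60
11  Thu    A    40     41           42
10  Fri    E    39     54           41
3   Thu    B    29     65           31
pivot: rows=zone, cols=day, sum(mins_plus_2):
day   Fri  Mon  Thu  Tue
zone                    
A       0    0   42    0
B      71    0   31    0
C       0   60    0    0
E      41    0    0   74
Finally, mean of column 'Thu' = 18.25.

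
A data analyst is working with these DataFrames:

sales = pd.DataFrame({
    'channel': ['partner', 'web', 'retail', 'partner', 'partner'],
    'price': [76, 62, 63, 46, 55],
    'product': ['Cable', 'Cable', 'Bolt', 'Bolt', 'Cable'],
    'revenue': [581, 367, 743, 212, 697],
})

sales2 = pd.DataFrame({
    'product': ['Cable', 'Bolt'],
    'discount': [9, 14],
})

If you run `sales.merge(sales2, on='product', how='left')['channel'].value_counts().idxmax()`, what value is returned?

merge on 'product' (how='left') → 5 rows:
   channel  price product  revenue  discount
0  partner     76   Cable      581         9
1      web     62   Cable      367         9
2   retail     63    Bolt      743        14
3  partner     46    Bolt      212        14
4  partner     55   Cable      697         9
value_counts of channel:
channel
partner    3
web        1
retail     1
Name: count, dtype: int64

partner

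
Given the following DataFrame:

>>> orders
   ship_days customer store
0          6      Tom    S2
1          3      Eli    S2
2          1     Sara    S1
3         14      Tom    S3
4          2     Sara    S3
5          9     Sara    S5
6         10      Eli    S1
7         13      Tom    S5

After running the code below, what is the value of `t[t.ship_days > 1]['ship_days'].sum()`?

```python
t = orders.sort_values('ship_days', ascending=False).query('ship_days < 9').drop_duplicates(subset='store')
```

8

sort by ship_days descending:
   ship_days customer store
3         14      Tom    S3
7         13      Tom    S5
6         10      Eli    S1
5          9     Sara    S5
0          6      Tom    S2
1          3      Eli    S2
4          2     Sara    S3
2          1     Sara    S1
filter rows where ship_days < 9:
   ship_days customer store
0          6      Tom    S2
1          3      Eli    S2
4          2     Sara    S3
2          1     Sara    S1
drop duplicate store (keep=first):
   ship_days customer store
0          6      Tom    S2
4          2     Sara    S3
2          1     Sara    S1
filter rows where ship_days > 1:
   ship_days customer store
0          6      Tom    S2
4          2     Sara    S3
Finally, sum of column 'ship_days' = 8.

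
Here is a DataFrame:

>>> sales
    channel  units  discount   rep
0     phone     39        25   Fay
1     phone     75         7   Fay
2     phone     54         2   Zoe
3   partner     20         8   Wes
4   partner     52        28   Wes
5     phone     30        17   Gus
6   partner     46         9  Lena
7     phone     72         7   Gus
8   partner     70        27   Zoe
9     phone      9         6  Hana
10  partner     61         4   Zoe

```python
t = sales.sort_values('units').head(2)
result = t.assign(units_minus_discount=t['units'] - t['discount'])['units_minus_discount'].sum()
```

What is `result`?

sort by units:
    channel  units  discount   rep
9     phone      9         6  Hana
3   partner     20         8   Wes
5     phone     30        17   Gus
0     phone     39        25   Fay
6   partner     46         9  Lena
4   partner     52        28   Wes
2     phone     54         2   Zoe
10  partner     61         4   Zoe
8   partner     70        27   Zoe
7     phone     72         7   Gus
1     phone     75         7   Fay
take first 2 rows:
   channel  units  discount   rep
9    phone      9         6  Hana
3  partner     20         8   Wes
add column units_minus_discount = t['units'] - t['discount']:
   channel  units  discount   rep  units_minus_discount
9    phone      9         6  Hana                     3
3  partner     20         8   Wes                    12
So sum() = 15.

15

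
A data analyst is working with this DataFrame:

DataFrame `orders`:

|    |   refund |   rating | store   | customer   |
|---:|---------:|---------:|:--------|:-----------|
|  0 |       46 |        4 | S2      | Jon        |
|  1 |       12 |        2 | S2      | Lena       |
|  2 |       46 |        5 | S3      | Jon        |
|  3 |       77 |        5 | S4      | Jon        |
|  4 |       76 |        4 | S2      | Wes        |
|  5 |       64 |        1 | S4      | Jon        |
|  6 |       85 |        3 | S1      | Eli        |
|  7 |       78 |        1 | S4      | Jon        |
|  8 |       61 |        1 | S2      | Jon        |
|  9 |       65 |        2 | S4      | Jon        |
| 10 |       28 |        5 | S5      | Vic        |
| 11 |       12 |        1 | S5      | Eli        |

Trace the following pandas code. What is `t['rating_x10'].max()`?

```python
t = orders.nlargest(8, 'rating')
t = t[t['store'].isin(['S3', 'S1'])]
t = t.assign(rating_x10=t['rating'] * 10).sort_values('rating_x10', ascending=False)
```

50

take 8 rows with largest rating:
    refund  rating store customer
2       46       5    S3      Jon
3       77       5    S4      Jon
10      28       5    S5      Vic
0       46       4    S2      Jon
4       76       4    S2      Wes
6       85       3    S1      Eli
1       12       2    S2     Lena
9       65       2    S4      Jon
filter rows where store in ['S3', 'S1']:
   refund  rating store customer
2      46       5    S3      Jon
6      85       3    S1      Eli
add column rating_x10 = t['rating'] * 10:
   refund  rating store customer  rating_x10
2      46       5    S3      Jon          50
6      85       3    S1      Eli          30
sort by rating_x10 descending:
   refund  rating store customer  rating_x10
2      46       5    S3      Jon          50
6      85       3    S1      Eli          30
max of column 'rating_x10' → 50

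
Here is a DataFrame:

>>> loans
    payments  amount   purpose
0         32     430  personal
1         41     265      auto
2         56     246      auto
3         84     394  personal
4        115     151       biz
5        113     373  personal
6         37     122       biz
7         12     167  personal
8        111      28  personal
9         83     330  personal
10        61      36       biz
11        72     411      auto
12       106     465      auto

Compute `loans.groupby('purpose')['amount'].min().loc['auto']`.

246

group by purpose, min of amount:
purpose
auto        246
biz          36
personal     28
Name: amount, dtype: int64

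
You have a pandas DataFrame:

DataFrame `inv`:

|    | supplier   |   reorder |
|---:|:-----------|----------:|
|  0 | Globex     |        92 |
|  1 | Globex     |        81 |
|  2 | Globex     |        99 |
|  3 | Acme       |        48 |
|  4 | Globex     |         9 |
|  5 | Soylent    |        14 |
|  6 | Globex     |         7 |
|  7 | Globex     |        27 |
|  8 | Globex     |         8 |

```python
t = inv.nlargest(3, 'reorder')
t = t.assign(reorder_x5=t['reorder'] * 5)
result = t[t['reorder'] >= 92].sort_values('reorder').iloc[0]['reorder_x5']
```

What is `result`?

take 3 rows with largest reorder:
  supplier  reorder
2   Globex       99
0   Globex       92
1   Globex       81
add column reorder_x5 = t['reorder'] * 5:
  supplier  reorder  reorder_x5
2   Globex       99         495
0   Globex       92         460
1   Globex       81         405
filter rows where reorder >= 92:
  supplier  reorder  reorder_x5
2   Globex       99         495
0   Globex       92         460
sort by reorder:
  supplier  reorder  reorder_x5
0   Globex       92         460
2   Globex       99         495
The value at position 0, column 'reorder_x5' is 460.

460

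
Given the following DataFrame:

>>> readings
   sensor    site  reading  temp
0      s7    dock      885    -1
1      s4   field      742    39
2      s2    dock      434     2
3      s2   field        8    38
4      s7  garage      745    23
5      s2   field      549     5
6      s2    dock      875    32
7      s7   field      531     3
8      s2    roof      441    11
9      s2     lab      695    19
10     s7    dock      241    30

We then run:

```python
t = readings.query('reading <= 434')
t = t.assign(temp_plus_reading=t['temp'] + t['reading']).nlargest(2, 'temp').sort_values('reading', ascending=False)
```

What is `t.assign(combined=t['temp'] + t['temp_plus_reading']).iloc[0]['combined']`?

301

filter rows where reading <= 434:
   sensor   site  reading  temp
2      s2   dock      434     2
3      s2  field        8    38
10     s7   dock      241    30
add column temp_plus_reading = t['temp'] + t['reading']:
   sensor   site  reading  temp  temp_plus_reading
2      s2   dock      434     2                436
3      s2  field        8    38                 46
10     s7   dock      241    30                271
take 2 rows with largest temp:
   sensor   site  reading  temp  temp_plus_reading
3      s2  field        8    38                 46
10     s7   dock      241    30                271
sort by reading descending:
   sensor   site  reading  temp  temp_plus_reading
10     s7   dock      241    30                271
3      s2  field        8    38                 46
add column combined = t['temp'] + t['temp_plus_reading']:
   sensor   site  reading  temp  temp_plus_reading  combined
10     s7   dock      241    30                271       301
3      s2  field        8    38                 46        84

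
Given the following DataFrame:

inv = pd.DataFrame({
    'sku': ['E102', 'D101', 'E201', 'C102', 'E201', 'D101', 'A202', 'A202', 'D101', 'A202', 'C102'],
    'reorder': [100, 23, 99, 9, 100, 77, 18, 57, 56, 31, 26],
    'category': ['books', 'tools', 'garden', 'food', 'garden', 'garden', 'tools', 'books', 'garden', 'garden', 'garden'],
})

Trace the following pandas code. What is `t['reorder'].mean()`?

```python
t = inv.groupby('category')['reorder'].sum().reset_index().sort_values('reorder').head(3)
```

69.0

group by category, sum of reorder:
category
books     157
food        9
garden    389
tools      41
Name: reorder, dtype: int64
reset_index():
  category  reorder
0    books      157
1     food        9
2   garden      389
3    tools       41
sort by reorder:
  category  reorder
1     food        9
3    tools       41
0    books      157
2   garden      389
take first 3 rows:
  category  reorder
1     food        9
3    tools       41
0    books      157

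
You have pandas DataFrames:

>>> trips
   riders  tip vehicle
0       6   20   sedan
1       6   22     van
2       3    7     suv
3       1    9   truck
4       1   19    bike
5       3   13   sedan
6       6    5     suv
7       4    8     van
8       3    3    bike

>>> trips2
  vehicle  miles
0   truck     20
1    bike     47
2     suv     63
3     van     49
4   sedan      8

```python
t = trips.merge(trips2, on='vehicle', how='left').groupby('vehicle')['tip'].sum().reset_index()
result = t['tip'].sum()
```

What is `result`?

106

merge on 'vehicle' (how='left') → 9 rows:
   riders  tip vehicle  miles
0       6   20   sedan      8
1       6   22     van     49
2       3    7     suv     63
3       1    9   truck     20
4       1   19    bike     47
5       3   13   sedan      8
6       6    5     suv     63
7       4    8     van     49
8       3    3    bike     47
group by vehicle, sum of tip:
vehicle
bike     22
sedan    33
suv      12
truck     9
van      30
Name: tip, dtype: int64
reset_index():
  vehicle  tip
0    bike   22
1   sedan   33
2     suv   12
3   truck    9
4     van   30
So sum() = 106.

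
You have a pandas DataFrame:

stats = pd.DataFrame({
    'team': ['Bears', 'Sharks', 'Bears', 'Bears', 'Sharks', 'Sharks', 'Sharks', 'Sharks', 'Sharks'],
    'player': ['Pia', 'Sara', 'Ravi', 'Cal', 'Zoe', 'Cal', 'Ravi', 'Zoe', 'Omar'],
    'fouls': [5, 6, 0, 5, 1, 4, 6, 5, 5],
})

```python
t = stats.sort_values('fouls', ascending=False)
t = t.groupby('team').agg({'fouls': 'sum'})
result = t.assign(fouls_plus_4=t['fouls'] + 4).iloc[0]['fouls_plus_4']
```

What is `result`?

14

sort by fouls descending:
     team player  fouls
1  Sharks   Sara      6
6  Sharks   Ravi      6
0   Bears    Pia      5
3   Bears    Cal      5
7  Sharks    Zoe      5
8  Sharks   Omar      5
5  Sharks    Cal      4
4  Sharks    Zoe      1
2   Bears   Ravi      0
group by team, sum of fouls:
        fouls
team         
Bears      10
Sharks     27
add column fouls_plus_4 = t['fouls'] + 4:
        fouls  fouls_plus_4
team                       
Bears      10            14
Sharks     27            31
The value at position 0, column 'fouls_plus_4' is 14.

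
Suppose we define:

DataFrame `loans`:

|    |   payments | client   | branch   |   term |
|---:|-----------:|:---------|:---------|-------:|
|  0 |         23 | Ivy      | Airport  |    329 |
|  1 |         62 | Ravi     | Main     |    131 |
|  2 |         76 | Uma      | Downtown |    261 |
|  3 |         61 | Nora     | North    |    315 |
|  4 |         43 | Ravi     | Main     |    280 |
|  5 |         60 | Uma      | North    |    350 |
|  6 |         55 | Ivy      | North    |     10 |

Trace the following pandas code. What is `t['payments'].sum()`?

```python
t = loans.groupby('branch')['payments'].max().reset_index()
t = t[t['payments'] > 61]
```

138

group by branch, max of payments:
branch
Airport     23
Downtown    76
Main        62
North       61
Name: payments, dtype: int64
reset_index():
     branch  payments
0   Airport        23
1  Downtown        76
2      Main        62
3     North        61
filter rows where payments > 61:
     branch  payments
1  Downtown        76
2      Main        62
So sum() = 138.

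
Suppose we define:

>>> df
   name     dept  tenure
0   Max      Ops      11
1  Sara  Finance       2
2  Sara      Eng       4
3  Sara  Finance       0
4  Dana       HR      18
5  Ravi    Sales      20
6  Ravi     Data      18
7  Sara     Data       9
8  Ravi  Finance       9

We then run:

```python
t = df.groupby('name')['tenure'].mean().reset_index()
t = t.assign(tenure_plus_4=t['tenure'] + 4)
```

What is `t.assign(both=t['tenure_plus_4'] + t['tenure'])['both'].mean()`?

28.2083333333

group by name, mean of tenure:
name
Dana    18.000000
Max     11.000000
Ravi    15.666667
Sara     3.750000
Name: tenure, dtype: float64
reset_index():
   name     tenure
0  Dana  18.000000
1   Max  11.000000
2  Ravi  15.666667
3  Sara   3.750000
add column tenure_plus_4 = t['tenure'] + 4:
   name     tenure  tenure_plus_4
0  Dana  18.000000      22.000000
1   Max  11.000000      15.000000
2  Ravi  15.666667      19.666667
3  Sara   3.750000       7.750000
add column both = t['tenure_plus_4'] + t['tenure']:
   name     tenure  tenure_plus_4       both
0  Dana  18.000000      22.000000  40.000000
1   Max  11.000000      15.000000  26.000000
2  Ravi  15.666667      19.666667  35.333333
3  Sara   3.750000       7.750000  11.500000
Hence 28.2083333333.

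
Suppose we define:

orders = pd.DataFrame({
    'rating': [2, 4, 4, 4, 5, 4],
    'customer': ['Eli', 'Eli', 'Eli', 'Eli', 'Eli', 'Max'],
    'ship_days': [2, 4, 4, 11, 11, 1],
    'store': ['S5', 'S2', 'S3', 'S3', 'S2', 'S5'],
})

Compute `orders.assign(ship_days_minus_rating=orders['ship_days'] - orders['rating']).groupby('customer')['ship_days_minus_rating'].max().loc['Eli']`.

7

add column ship_days_minus_rating = orders['ship_days'] - orders['rating']:
   rating customer  ship_days store  ship_days_minus_rating
0       2      Eli          2    S5                       0
1       4      Eli          4    S2                       0
2       4      Eli          4    S3                       0
3       4      Eli         11    S3                       7
4       5      Eli         11    S2                       6
5       4      Max          1    S5                      -3
group by customer, max of ship_days_minus_rating:
customer
Eli    7
Max   -3
Name: ship_days_minus_rating, dtype: int64
value at index 'Eli' → 7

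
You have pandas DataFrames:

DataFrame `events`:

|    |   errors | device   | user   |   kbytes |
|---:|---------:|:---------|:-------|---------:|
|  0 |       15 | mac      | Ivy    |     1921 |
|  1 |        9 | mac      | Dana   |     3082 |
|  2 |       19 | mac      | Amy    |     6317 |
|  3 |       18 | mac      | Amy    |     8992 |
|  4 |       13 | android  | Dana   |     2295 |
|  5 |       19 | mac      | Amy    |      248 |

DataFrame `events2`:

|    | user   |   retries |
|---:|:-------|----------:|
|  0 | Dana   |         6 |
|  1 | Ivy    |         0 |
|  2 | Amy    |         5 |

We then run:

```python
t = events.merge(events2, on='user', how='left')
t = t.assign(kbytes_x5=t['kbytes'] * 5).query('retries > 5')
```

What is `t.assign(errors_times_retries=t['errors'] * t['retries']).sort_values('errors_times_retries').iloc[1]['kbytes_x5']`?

merge on 'user' (how='left') → 6 rows:
   errors   device  user  kbytes  retries
0      15      mac   Ivy    1921        0
1       9      mac  Dana    3082        6
2      19      mac   Amy    6317        5
3      18      mac   Amy    8992        5
4      13  android  Dana    2295        6
5      19      mac   Amy     248        5
add column kbytes_x5 = t['kbytes'] * 5:
   errors   device  user  kbytes  retries  kbytes_x5
0      15      mac   Ivy    1921        0       9605
1       9      mac  Dana    3082        6      15410
2      19      mac   Amy    6317        5      31585
3      18      mac   Amy    8992        5      44960
4      13  android  Dana    2295        6      11475
5      19      mac   Amy     248        5       1240
filter rows where retries > 5:
   errors   device  user  kbytes  retries  kbytes_x5
1       9      mac  Dana    3082        6      15410
4      13  android  Dana    2295        6      11475
add column errors_times_retries = t['errors'] * t['retries']:
   errors   device  user  kbytes  retries  kbytes_x5  errors_times_retries
1       9      mac  Dana    3082        6      15410                    54
4      13  android  Dana    2295        6      11475                    78
sort by errors_times_retries:
   errors   device  user  kbytes  retries  kbytes_x5  errors_times_retries
1       9      mac  Dana    3082        6      15410                    54
4      13  android  Dana    2295        6      11475                    78
Reading off the value at position 1, column 'kbytes_x5', we get 11475.

11475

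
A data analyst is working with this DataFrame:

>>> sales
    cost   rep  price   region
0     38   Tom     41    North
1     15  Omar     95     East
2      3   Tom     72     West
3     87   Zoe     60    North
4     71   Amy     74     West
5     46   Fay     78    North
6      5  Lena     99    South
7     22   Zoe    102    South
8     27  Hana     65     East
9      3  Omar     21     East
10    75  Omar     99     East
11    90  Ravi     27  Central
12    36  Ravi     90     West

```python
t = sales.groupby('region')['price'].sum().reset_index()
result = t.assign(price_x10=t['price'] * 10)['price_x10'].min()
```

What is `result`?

270

group by region, sum of price:
region
Central     27
East       280
North      179
South      201
West       236
Name: price, dtype: int64
reset_index():
    region  price
0  Central     27
1     East    280
2    North    179
3    South    201
4     West    236
add column price_x10 = t['price'] * 10:
    region  price  price_x10
0  Central     27        270
1     East    280       2800
2    North    179       1790
3    South    201       2010
4     West    236       2360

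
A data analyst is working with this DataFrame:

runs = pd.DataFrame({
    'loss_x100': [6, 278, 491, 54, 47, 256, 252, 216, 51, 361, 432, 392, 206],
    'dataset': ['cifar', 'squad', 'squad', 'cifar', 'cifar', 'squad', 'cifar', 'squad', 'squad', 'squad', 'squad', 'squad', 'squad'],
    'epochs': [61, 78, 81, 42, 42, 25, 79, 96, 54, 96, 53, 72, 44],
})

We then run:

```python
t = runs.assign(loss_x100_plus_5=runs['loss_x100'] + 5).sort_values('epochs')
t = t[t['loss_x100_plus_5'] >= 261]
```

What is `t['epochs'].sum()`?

405

add column loss_x100_plus_5 = runs['loss_x100'] + 5:
    loss_x100 dataset  epochs  loss_x100_plus_5
0           6   cifar      61                11
1         278   squad      78               283
2         491   squad      81               496
3          54   cifar      42                59
4          47   cifar      42                52
5         256   squad      25               261
6         252   cifar      79               257
7         216   squad      96               221
8          51   squad      54                56
9         361   squad      96               366
10        432   squad      53               437
11        392   squad      72               397
12        206   squad      44               211
sort by epochs:
    loss_x100 dataset  epochs  loss_x100_plus_5
5         256   squad      25               261
3          54   cifar      42                59
4          47   cifar      42                52
12        206   squad      44               211
10        432   squad      53               437
8          51   squad      54                56
0           6   cifar      61                11
11        392   squad      72               397
1         278   squad      78               283
6         252   cifar      79               257
2         491   squad      81               496
7         216   squad      96               221
9         361   squad      96               366
filter rows where loss_x100_plus_5 >= 261:
    loss_x100 dataset  epochs  loss_x100_plus_5
5         256   squad      25               261
10        432   squad      53               437
11        392   squad      72               397
1         278   squad      78               283
2         491   squad      81               496
9         361   squad      96               366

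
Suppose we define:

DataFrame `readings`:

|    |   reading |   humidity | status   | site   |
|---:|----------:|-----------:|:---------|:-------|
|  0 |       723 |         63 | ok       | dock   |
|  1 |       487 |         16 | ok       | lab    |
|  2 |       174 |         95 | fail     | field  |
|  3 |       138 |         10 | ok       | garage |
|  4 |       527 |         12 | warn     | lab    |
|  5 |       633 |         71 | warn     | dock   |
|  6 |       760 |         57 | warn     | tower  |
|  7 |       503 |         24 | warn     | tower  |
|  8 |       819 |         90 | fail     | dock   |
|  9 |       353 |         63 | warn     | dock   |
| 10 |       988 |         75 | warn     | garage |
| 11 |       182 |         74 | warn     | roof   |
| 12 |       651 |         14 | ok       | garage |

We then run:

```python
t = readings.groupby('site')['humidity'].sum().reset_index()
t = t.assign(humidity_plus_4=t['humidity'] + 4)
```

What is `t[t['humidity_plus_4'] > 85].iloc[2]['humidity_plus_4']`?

103

group by site, sum of humidity:
site
dock      287
field      95
garage     99
lab        28
roof       74
tower      81
Name: humidity, dtype: int64
reset_index():
     site  humidity
0    dock       287
1   field        95
2  garage        99
3     lab        28
4    roof        74
5   tower        81
add column humidity_plus_4 = t['humidity'] + 4:
     site  humidity  humidity_plus_4
0    dock       287              291
1   field        95               99
2  garage        99              103
3     lab        28               32
4    roof        74               78
5   tower        81               85
filter rows where humidity_plus_4 > 85:
     site  humidity  humidity_plus_4
0    dock       287              291
1   field        95               99
2  garage        99              103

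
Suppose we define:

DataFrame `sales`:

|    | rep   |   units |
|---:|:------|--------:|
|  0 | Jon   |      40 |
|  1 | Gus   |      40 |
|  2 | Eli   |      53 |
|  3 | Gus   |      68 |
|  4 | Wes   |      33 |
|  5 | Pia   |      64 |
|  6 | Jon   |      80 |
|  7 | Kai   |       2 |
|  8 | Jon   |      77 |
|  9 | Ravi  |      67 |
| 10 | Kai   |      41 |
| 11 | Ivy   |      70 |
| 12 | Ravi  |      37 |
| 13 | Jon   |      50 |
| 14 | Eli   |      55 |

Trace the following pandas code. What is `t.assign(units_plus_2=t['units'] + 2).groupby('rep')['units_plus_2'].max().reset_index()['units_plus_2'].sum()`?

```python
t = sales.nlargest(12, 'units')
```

take 12 rows with largest units:
     rep  units
6    Jon     80
8    Jon     77
11   Ivy     70
3    Gus     68
9   Ravi     67
5    Pia     64
14   Eli     55
2    Eli     53
13   Jon     50
10   Kai     41
0    Jon     40
1    Gus     40
add column units_plus_2 = t['units'] + 2:
     rep  units  units_plus_2
6    Jon     80            82
8    Jon     77            79
11   Ivy     70            72
3    Gus     68            70
9   Ravi     67            69
5    Pia     64            66
14   Eli     55            57
2    Eli     53            55
13   Jon     50            52
10   Kai     41            43
0    Jon     40            42
1    Gus     40            42
group by rep, max of units_plus_2:
rep
Eli     57
Gus     70
Ivy     72
Jon     82
Kai     43
Pia     66
Ravi    69
Name: units_plus_2, dtype: int64
reset_index():
    rep  units_plus_2
0   Eli            57
1   Gus            70
2   Ivy            72
3   Jon            82
4   Kai            43
5   Pia            66
6  Ravi            69
Finally, sum of column 'units_plus_2' = 459.

459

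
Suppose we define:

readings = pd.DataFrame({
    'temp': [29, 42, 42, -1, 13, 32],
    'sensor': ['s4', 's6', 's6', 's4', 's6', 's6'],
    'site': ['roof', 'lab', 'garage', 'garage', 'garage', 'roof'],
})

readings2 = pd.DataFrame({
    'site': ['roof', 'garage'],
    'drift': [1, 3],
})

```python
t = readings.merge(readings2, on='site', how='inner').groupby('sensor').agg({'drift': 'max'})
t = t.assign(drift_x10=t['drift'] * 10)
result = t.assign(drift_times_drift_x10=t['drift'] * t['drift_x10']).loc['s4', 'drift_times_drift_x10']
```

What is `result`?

merge on 'site' (how='inner') → 5 rows:
   temp sensor    site  drift
0    29     s4    roof      1
1    42     s6  garage      3
2    -1     s4  garage      3
3    13     s6  garage      3
4    32     s6    roof      1
group by sensor, max of drift:
        drift
sensor       
s4          3
s6          3
add column drift_x10 = t['drift'] * 10:
        drift  drift_x10
sensor                  
s4          3         30
s6          3         30
add column drift_times_drift_x10 = t['drift'] * t['drift_x10']:
        drift  drift_x10  drift_times_drift_x10
sensor                                         
s4          3         30                     90
s6          3         30                     90
So loc['s4', 'drift_times_drift_x10'] = 90.

90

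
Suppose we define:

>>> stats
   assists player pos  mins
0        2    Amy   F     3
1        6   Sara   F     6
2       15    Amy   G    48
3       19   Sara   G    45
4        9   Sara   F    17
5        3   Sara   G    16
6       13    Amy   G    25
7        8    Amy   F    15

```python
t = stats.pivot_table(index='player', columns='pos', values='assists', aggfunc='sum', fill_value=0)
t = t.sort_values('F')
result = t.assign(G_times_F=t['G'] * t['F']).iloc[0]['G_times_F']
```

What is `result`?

280

pivot: rows=player, cols=pos, sum(assists):
pos      F   G
player        
Amy     10  28
Sara    15  22
sort by F:
pos      F   G
player        
Amy     10  28
Sara    15  22
add column G_times_F = t['G'] * t['F']:
pos      F   G  G_times_F
player                   
Amy     10  28        280
Sara    15  22        330
Then the value at position 0, column 'G_times_F': 280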